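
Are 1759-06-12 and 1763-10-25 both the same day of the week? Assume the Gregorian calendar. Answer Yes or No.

From Jun 12, 1759 to Oct 25, 1763 is 1596 days.
1596 mod 7 = 0, so they are the same weekday.
(Jun 12, 1759 is a Tuesday; Oct 25, 1763 is a Tuesday.)

Yes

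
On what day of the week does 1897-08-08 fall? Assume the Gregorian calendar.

Sunday

Doomsday rule: the anchor day for the 1800s is Friday. For year 97: 97÷12 = 8 r 1, and 1÷4 = 0, so 8+1+0 = 9.
Friday + 9 ≡ Sunday — that's 1897's doomsday.
In August the doomsday date is Aug 8.
Aug 8 is the doomsday itself: Sunday.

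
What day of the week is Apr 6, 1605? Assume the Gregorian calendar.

Doomsday rule: the anchor day for the 1600s is Tuesday. For year 05: 5÷12 = 0 r 5, and 5÷4 = 1, so 0+5+1 = 6.
Tuesday + 6 ≡ Monday — that's 1605's doomsday.
In April the doomsday date is Apr 4.
Apr 6 is 2 days after Apr 4; 2 mod 7 = 2, so Monday + 2 = Wednesday.

Wednesday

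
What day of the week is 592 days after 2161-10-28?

First find the weekday of Oct 28, 2161. Doomsday rule: the anchor day for the 2100s is Sunday. For year 61: 61÷12 = 5 r 1, and 1÷4 = 0, so 5+1+0 = 6.
Sunday + 6 ≡ Saturday — that's 2161's doomsday.
In October the doomsday date is Oct 10.
Oct 28 is 18 days after Oct 10; 18 mod 7 = 4, so Saturday + 4 = Wednesday.
592 mod 7 = 4, so 592 days after a Wednesday is Wednesday + 4 = Sunday.

Sunday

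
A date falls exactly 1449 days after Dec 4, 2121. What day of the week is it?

Thursday

First find the weekday of Dec 4, 2121. Doomsday rule: the anchor day for the 2100s is Sunday. For year 21: 21÷12 = 1 r 9, and 9÷4 = 2, so 1+9+2 = 12.
Sunday + 12 ≡ Friday — that's 2121's doomsday.
In December the doomsday date is Dec 12.
Dec 4 is 8 days before Dec 12; 8 mod 7 = 1, so Friday − 1 = Thursday.
1449 mod 7 = 0, so 1449 days after a Thursday is Thursday + 0 = Thursday.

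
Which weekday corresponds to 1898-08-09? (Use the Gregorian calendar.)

Tuesday

January 1, 1898 is a Saturday.
Jan 1, 1898 → Feb 1, 1898: 31 days (January has 31).
Feb 1, 1898 → Mar 1, 1898: 28 days (February has 28).
Mar 1, 1898 → Apr 1, 1898: 31 days (March has 31).
Apr 1, 1898 → May 1, 1898: 30 days (April has 30).
May 1, 1898 → Jun 1, 1898: 31 days (May has 31).
Jun 1, 1898 → Jul 1, 1898: 30 days (June has 30).
Jul 1, 1898 → Aug 1, 1898: 31 days (July has 31).
Aug 1, 1898 → Aug 9, 1898: 8 days.
Total: 220 days.
220 mod 7 = 3, so Saturday + 3 = Tuesday.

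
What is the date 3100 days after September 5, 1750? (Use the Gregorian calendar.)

+365 (one year) → Sep 5, 1751 (2735 left).
+366 (one year; includes Feb 29, 1752) → Sep 5, 1752 (2369 left).
+365 (one year) → Sep 5, 1753 (2004 left).
+365 (one year) → Sep 5, 1754 (1639 left).
+365 (one year) → Sep 5, 1755 (1274 left).
+366 (one year; includes Feb 29, 1756) → Sep 5, 1756 (908 left).
+365 (one year) → Sep 5, 1757 (543 left).
+365 (one year) → Sep 5, 1758 (178 left).
Sep has 30 days: +26 → Oct 1, 1758 (152 left).
Oct has 31 days: +31 → Nov 1, 1758 (121 left).
Nov has 30 days: +30 → Dec 1, 1758 (91 left).
Dec has 31 days: +31 → Jan 1, 1759 (60 left).
Jan has 31 days: +31 → Feb 1, 1759 (29 left).
Feb has 28 days: +28 → Mar 1, 1759 (1 left).
+1 → Mar 2, 1759.

March 2, 1759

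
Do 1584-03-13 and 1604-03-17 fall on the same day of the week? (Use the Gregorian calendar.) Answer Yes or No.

No

From Mar 13, 1584 to Mar 17, 1604 is 7309 days.
7309 mod 7 = 1, so they are different weekdays.
(Mar 13, 1584 is a Tuesday; Mar 17, 1604 is a Wednesday.)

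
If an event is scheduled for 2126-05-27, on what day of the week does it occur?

Monday

Doomsday rule: the anchor day for the 2100s is Sunday. For year 26: 26÷12 = 2 r 2, and 2÷4 = 0, so 2+2+0 = 4.
Sunday + 4 ≡ Thursday — that's 2126's doomsday.
In May the doomsday date is May 9.
May 27 is 18 days after May 9; 18 mod 7 = 4, so Thursday + 4 = Monday.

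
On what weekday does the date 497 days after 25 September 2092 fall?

Thursday

First find the weekday of Sep 25, 2092. Doomsday rule: the anchor day for the 2000s is Tuesday. For year 92: 92÷12 = 7 r 8, and 8÷4 = 2, so 7+8+2 = 17.
Tuesday + 17 ≡ Friday — that's 2092's doomsday.
In September the doomsday date is Sep 5.
Sep 25 is 20 days after Sep 5; 20 mod 7 = 6, so Friday + 6 = Thursday.
497 mod 7 = 0, so 497 days after a Thursday is Thursday + 0 = Thursday.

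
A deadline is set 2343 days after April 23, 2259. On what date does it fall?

+366 (one year; includes Feb 29, 2260) → Apr 23, 2260 (1977 left).
+365 (one year) → Apr 23, 2261 (1612 left).
+365 (one year) → Apr 23, 2262 (1247 left).
+365 (one year) → Apr 23, 2263 (882 left).
+366 (one year; includes Feb 29, 2264) → Apr 23, 2264 (516 left).
+365 (one year) → Apr 23, 2265 (151 left).
Apr has 30 days: +8 → May 1, 2265 (143 left).
May has 31 days: +31 → Jun 1, 2265 (112 left).
Jun has 30 days: +30 → Jul 1, 2265 (82 left).
Jul has 31 days: +31 → Aug 1, 2265 (51 left).
Aug has 31 days: +31 → Sep 1, 2265 (20 left).
+20 → Sep 21, 2265.

September 21, 2265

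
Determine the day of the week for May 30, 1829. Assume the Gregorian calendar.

January 1, 1829 is a Thursday.
Jan 1, 1829 → Feb 1, 1829: 31 days (January has 31).
Feb 1, 1829 → Mar 1, 1829: 28 days (February has 28).
Mar 1, 1829 → Apr 1, 1829: 31 days (March has 31).
Apr 1, 1829 → May 1, 1829: 30 days (April has 30).
May 1, 1829 → May 30, 1829: 29 days.
Total: 149 days.
149 mod 7 = 2, so Thursday + 2 = Saturday.

Saturday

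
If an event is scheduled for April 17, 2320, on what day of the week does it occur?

Saturday

Doomsday rule: the anchor day for the 2300s is Wednesday. For year 20: 20÷12 = 1 r 8, and 8÷4 = 2, so 1+8+2 = 11.
Wednesday + 11 ≡ Sunday — that's 2320's doomsday.
In April the doomsday date is Apr 4.
Apr 17 is 13 days after Apr 4; 13 mod 7 = 6, so Sunday + 6 = Saturday.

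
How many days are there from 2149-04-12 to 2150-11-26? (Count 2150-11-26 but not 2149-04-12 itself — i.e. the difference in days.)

593

Apr 12, 2149 → Apr 12, 2150: 365 days.
Apr 12, 2150 → May 12, 2150: 30 days (April has 30).
May 12, 2150 → Jun 12, 2150: 31 days (May has 31).
Jun 12, 2150 → Jul 12, 2150: 30 days (June has 30).
Jul 12, 2150 → Aug 12, 2150: 31 days (July has 31).
Aug 12, 2150 → Sep 12, 2150: 31 days (August has 31).
Sep 12, 2150 → Oct 12, 2150: 30 days (September has 30).
Oct 12, 2150 → Nov 12, 2150: 31 days (October has 31).
Nov 12, 2150 → Nov 26, 2150: 14 days.
Total: 593 days.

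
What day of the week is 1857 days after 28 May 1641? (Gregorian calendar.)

May 28, 1641 is a Tuesday.
1857 mod 7 = 2, so 1857 days after a Tuesday is Tuesday + 2 = Thursday.

Thursday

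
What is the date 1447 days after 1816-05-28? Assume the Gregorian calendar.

May 14, 1820

+365 (one year) → May 28, 1817 (1082 left).
+365 (one year) → May 28, 1818 (717 left).
+365 (one year) → May 28, 1819 (352 left).
May has 31 days: +4 → Jun 1, 1819 (348 left).
Jun has 30 days: +30 → Jul 1, 1819 (318 left).
Jul has 31 days: +31 → Aug 1, 1819 (287 left).
Aug has 31 days: +31 → Sep 1, 1819 (256 left).
Sep has 30 days: +30 → Oct 1, 1819 (226 left).
Oct has 31 days: +31 → Nov 1, 1819 (195 left).
Nov has 30 days: +30 → Dec 1, 1819 (165 left).
Dec has 31 days: +31 → Jan 1, 1820 (134 left).
Jan has 31 days: +31 → Feb 1, 1820 (103 left).
Feb has 29 days: +29 → Mar 1, 1820 (74 left).
Mar has 31 days: +31 → Apr 1, 1820 (43 left).
Apr has 30 days: +30 → May 1, 1820 (13 left).
+13 → May 14, 1820.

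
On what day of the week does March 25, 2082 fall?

Doomsday rule: the anchor day for the 2000s is Tuesday. For year 82: 82÷12 = 6 r 10, and 10÷4 = 2, so 6+10+2 = 18.
Tuesday + 18 ≡ Saturday — that's 2082's doomsday.
In March the doomsday date is Mar 14.
Mar 25 is 11 days after Mar 14; 11 mod 7 = 4, so Saturday + 4 = Wednesday.

Wednesday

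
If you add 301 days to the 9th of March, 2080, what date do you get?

January 4, 2081

Mar has 31 days: +23 → Apr 1, 2080 (278 left).
Apr has 30 days: +30 → May 1, 2080 (248 left).
May has 31 days: +31 → Jun 1, 2080 (217 left).
Jun has 30 days: +30 → Jul 1, 2080 (187 left).
Jul has 31 days: +31 → Aug 1, 2080 (156 left).
Aug has 31 days: +31 → Sep 1, 2080 (125 left).
Sep has 30 days: +30 → Oct 1, 2080 (95 left).
Oct has 31 days: +31 → Nov 1, 2080 (64 left).
Nov has 30 days: +30 → Dec 1, 2080 (34 left).
Dec has 31 days: +31 → Jan 1, 2081 (3 left).
+3 → Jan 4, 2081.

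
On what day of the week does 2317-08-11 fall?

Saturday

Doomsday rule: the anchor day for the 2300s is Wednesday. For year 17: 17÷12 = 1 r 5, and 5÷4 = 1, so 1+5+1 = 7.
Wednesday + 7 ≡ Wednesday — that's 2317's doomsday.
In August the doomsday date is Aug 8.
Aug 11 is 3 days after Aug 8; 3 mod 7 = 3, so Wednesday + 3 = Saturday.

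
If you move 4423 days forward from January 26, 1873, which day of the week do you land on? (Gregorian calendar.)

First find the weekday of Jan 26, 1873. Doomsday rule: the anchor day for the 1800s is Friday. For year 73: 73÷12 = 6 r 1, and 1÷4 = 0, so 6+1+0 = 7.
Friday + 7 ≡ Friday — that's 1873's doomsday.
In January the doomsday date is Jan 3 (1873 is not a leap year).
Jan 26 is 23 days after Jan 3; 23 mod 7 = 2, so Friday + 2 = Sunday.
4423 mod 7 = 6, so 4423 days after a Sunday is Sunday + 6 = Saturday.

Saturday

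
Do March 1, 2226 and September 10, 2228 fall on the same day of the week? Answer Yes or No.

Yes

From Mar 1, 2226 to Sep 10, 2228 is 924 days.
924 mod 7 = 0, so they are the same weekday.
(Mar 1, 2226 is a Wednesday; Sep 10, 2228 is a Wednesday.)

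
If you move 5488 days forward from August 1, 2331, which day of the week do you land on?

First find the weekday of Aug 1, 2331. Doomsday rule: the anchor day for the 2300s is Wednesday. For year 31: 31÷12 = 2 r 7, and 7÷4 = 1, so 2+7+1 = 10.
Wednesday + 10 ≡ Saturday — that's 2331's doomsday.
In August the doomsday date is Aug 8.
Aug 1 is 7 days before Aug 8; 7 mod 7 = 0, so Saturday − 0 = Saturday.
5488 mod 7 = 0, so 5488 days after a Saturday is Saturday + 0 = Saturday.

Saturday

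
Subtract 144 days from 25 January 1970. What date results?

−25 → Dec 31, 1969 (end of Dec, 31 days; 119 left).
−31 → Nov 30, 1969 (end of Nov, 30 days; 88 left).
−30 → Oct 31, 1969 (end of Oct, 31 days; 58 left).
−31 → Sep 30, 1969 (end of Sep, 30 days; 27 left).
−27 → Sep 3, 1969.

September 3, 1969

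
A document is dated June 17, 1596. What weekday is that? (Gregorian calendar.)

Doomsday rule: the anchor day for the 1500s is Wednesday. For year 96: 96÷12 = 8 r 0, and 0÷4 = 0, so 8+0+0 = 8.
Wednesday + 8 ≡ Thursday — that's 1596's doomsday.
In June the doomsday date is Jun 6.
Jun 17 is 11 days after Jun 6; 11 mod 7 = 4, so Thursday + 4 = Monday.

Monday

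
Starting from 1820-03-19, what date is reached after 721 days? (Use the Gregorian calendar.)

March 10, 1822

+365 (one year) → Mar 19, 1821 (356 left).
Mar has 31 days: +13 → Apr 1, 1821 (343 left).
Apr has 30 days: +30 → May 1, 1821 (313 left).
May has 31 days: +31 → Jun 1, 1821 (282 left).
Jun has 30 days: +30 → Jul 1, 1821 (252 left).
Jul has 31 days: +31 → Aug 1, 1821 (221 left).
Aug has 31 days: +31 → Sep 1, 1821 (190 left).
Sep has 30 days: +30 → Oct 1, 1821 (160 left).
Oct has 31 days: +31 → Nov 1, 1821 (129 left).
Nov has 30 days: +30 → Dec 1, 1821 (99 left).
Dec has 31 days: +31 → Jan 1, 1822 (68 left).
Jan has 31 days: +31 → Feb 1, 1822 (37 left).
Feb has 28 days: +28 → Mar 1, 1822 (9 left).
+9 → Mar 10, 1822.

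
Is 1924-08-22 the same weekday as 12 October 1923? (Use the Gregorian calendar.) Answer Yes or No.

From Oct 12, 1923 to Aug 22, 1924 is 315 days.
315 mod 7 = 0, so they are the same weekday.
(Oct 12, 1923 is a Friday; Aug 22, 1924 is a Friday.)

Yes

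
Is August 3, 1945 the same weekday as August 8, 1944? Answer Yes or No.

No

From Aug 8, 1944 to Aug 3, 1945 is 360 days.
360 mod 7 = 3, so they are different weekdays.
(Aug 8, 1944 is a Tuesday; Aug 3, 1945 is a Friday.)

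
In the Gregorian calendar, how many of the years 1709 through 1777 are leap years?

17

Multiples of 4 in [1709,1777]: 17.
Of those, multiples of 100: 0 (not leap unless ÷400).
Multiples of 400: 0.
Leap years = 17 − 0 + 0 = 17.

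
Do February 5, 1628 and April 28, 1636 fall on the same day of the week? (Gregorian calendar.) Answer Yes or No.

From Feb 5, 1628 to Apr 28, 1636 is 3005 days.
3005 mod 7 = 2, so they are different weekdays.
(Feb 5, 1628 is a Saturday; Apr 28, 1636 is a Monday.)

No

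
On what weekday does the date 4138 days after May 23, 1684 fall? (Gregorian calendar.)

First find the weekday of May 23, 1684. Doomsday rule: the anchor day for the 1600s is Tuesday. For year 84: 84÷12 = 7 r 0, and 0÷4 = 0, so 7+0+0 = 7.
Tuesday + 7 ≡ Tuesday — that's 1684's doomsday.
In May the doomsday date is May 9.
May 23 is 14 days after May 9; 14 mod 7 = 0, so Tuesday + 0 = Tuesday.
4138 mod 7 = 1, so 4138 days after a Tuesday is Tuesday + 1 = Wednesday.

Wednesday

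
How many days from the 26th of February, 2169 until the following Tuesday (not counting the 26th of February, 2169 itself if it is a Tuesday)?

Feb 26, 2169 is a Sunday.
From Sunday to the next Tuesday is 2 days.

2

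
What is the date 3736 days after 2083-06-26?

+366 (one year; includes Feb 29, 2084) → Jun 26, 2084 (3370 left).
+365 (one year) → Jun 26, 2085 (3005 left).
+365 (one year) → Jun 26, 2086 (2640 left).
+365 (one year) → Jun 26, 2087 (2275 left).
+366 (one year; includes Feb 29, 2088) → Jun 26, 2088 (1909 left).
+365 (one year) → Jun 26, 2089 (1544 left).
+365 (one year) → Jun 26, 2090 (1179 left).
+365 (one year) → Jun 26, 2091 (814 left).
+366 (one year; includes Feb 29, 2092) → Jun 26, 2092 (448 left).
+365 (one year) → Jun 26, 2093 (83 left).
Jun has 30 days: +5 → Jul 1, 2093 (78 left).
Jul has 31 days: +31 → Aug 1, 2093 (47 left).
Aug has 31 days: +31 → Sep 1, 2093 (16 left).
+16 → Sep 17, 2093.

September 17, 2093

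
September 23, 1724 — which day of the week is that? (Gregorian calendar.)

Doomsday rule: the anchor day for the 1700s is Sunday. For year 24: 24÷12 = 2 r 0, and 0÷4 = 0, so 2+0+0 = 2.
Sunday + 2 ≡ Tuesday — that's 1724's doomsday.
In September the doomsday date is Sep 5.
Sep 23 is 18 days after Sep 5; 18 mod 7 = 4, so Tuesday + 4 = Saturday.

Saturday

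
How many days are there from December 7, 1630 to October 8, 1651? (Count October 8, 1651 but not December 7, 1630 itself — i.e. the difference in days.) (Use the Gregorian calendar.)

Dec 7, 1630 → Dec 7, 1631: 365 days.
Dec 7, 1631 → Dec 7, 1632: 366 days (Feb 29, 1632 is in that span).
Dec 7, 1632 → Dec 7, 1633: 365 days.
Dec 7, 1633 → Dec 7, 1634: 365 days.
Dec 7, 1634 → Dec 7, 1635: 365 days.
Dec 7, 1635 → Dec 7, 1636: 366 days (Feb 29, 1636 is in that span).
Dec 7, 1636 → Dec 7, 1637: 365 days.
Dec 7, 1637 → Dec 7, 1638: 365 days.
Dec 7, 1638 → Dec 7, 1639: 365 days.
Dec 7, 1639 → Dec 7, 1640: 366 days (Feb 29, 1640 is in that span).
Dec 7, 1640 → Dec 7, 1641: 365 days.
Dec 7, 1641 → Dec 7, 1642: 365 days.
Dec 7, 1642 → Dec 7, 1643: 365 days.
Dec 7, 1643 → Dec 7, 1644: 366 days (Feb 29, 1644 is in that span).
Dec 7, 1644 → Dec 7, 1645: 365 days.
Dec 7, 1645 → Dec 7, 1646: 365 days.
Dec 7, 1646 → Dec 7, 1647: 365 days.
Dec 7, 1647 → Dec 7, 1648: 366 days (Feb 29, 1648 is in that span).
Dec 7, 1648 → Dec 7, 1649: 365 days.
Dec 7, 1649 → Dec 7, 1650: 365 days.
Dec 7, 1650 → Jan 7, 1651: 31 days (December has 31).
Jan 7, 1651 → Feb 7, 1651: 31 days (January has 31).
Feb 7, 1651 → Mar 7, 1651: 28 days (February has 28).
Mar 7, 1651 → Apr 7, 1651: 31 days (March has 31).
Apr 7, 1651 → May 7, 1651: 30 days (April has 30).
May 7, 1651 → Jun 7, 1651: 31 days (May has 31).
Jun 7, 1651 → Jul 7, 1651: 30 days (June has 30).
Jul 7, 1651 → Aug 7, 1651: 31 days (July has 31).
Aug 7, 1651 → Sep 7, 1651: 31 days (August has 31).
Sep 7, 1651 → Oct 7, 1651: 30 days (September has 30).
Oct 7, 1651 → Oct 8, 1651: 1 days.
Total: 7610 days.

7610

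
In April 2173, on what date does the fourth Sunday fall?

April 25, 2173

April 1, 2173 is a Thursday.
The first Sunday is therefore April 4 (3 days later).
The fourth Sunday is 4 + 3×7 = April 25.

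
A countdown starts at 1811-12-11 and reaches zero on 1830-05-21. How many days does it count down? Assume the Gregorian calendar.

6736

Dec 11, 1811 → Dec 11, 1812: 366 days (Feb 29, 1812 is in that span).
Dec 11, 1812 → Dec 11, 1813: 365 days.
Dec 11, 1813 → Dec 11, 1814: 365 days.
Dec 11, 1814 → Dec 11, 1815: 365 days.
Dec 11, 1815 → Dec 11, 1816: 366 days (Feb 29, 1816 is in that span).
Dec 11, 1816 → Dec 11, 1817: 365 days.
Dec 11, 1817 → Dec 11, 1818: 365 days.
Dec 11, 1818 → Dec 11, 1819: 365 days.
Dec 11, 1819 → Dec 11, 1820: 366 days (Feb 29, 1820 is in that span).
Dec 11, 1820 → Dec 11, 1821: 365 days.
Dec 11, 1821 → Dec 11, 1822: 365 days.
Dec 11, 1822 → Dec 11, 1823: 365 days.
Dec 11, 1823 → Dec 11, 1824: 366 days (Feb 29, 1824 is in that span).
Dec 11, 1824 → Dec 11, 1825: 365 days.
Dec 11, 1825 → Dec 11, 1826: 365 days.
Dec 11, 1826 → Dec 11, 1827: 365 days.
Dec 11, 1827 → Dec 11, 1828: 366 days (Feb 29, 1828 is in that span).
Dec 11, 1828 → Dec 11, 1829: 365 days.
Dec 11, 1829 → Jan 11, 1830: 31 days (December has 31).
Jan 11, 1830 → Feb 11, 1830: 31 days (January has 31).
Feb 11, 1830 → Mar 11, 1830: 28 days (February has 28).
Mar 11, 1830 → Apr 11, 1830: 31 days (March has 31).
Apr 11, 1830 → May 11, 1830: 30 days (April has 30).
May 11, 1830 → May 21, 1830: 10 days.
Total: 6736 days.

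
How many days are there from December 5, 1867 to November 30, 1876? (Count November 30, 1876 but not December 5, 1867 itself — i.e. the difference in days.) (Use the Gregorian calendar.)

3283

Dec 5, 1867 → Dec 5, 1868: 366 days (Feb 29, 1868 is in that span).
Dec 5, 1868 → Dec 5, 1869: 365 days.
Dec 5, 1869 → Dec 5, 1870: 365 days.
Dec 5, 1870 → Dec 5, 1871: 365 days.
Dec 5, 1871 → Dec 5, 1872: 366 days (Feb 29, 1872 is in that span).
Dec 5, 1872 → Dec 5, 1873: 365 days.
Dec 5, 1873 → Dec 5, 1874: 365 days.
Dec 5, 1874 → Dec 5, 1875: 365 days.
Dec 5, 1875 → Jan 5, 1876: 31 days (December has 31).
Jan 5, 1876 → Feb 5, 1876: 31 days (January has 31).
Feb 5, 1876 → Mar 5, 1876: 29 days (February has 29).
Mar 5, 1876 → Apr 5, 1876: 31 days (March has 31).
Apr 5, 1876 → May 5, 1876: 30 days (April has 30).
May 5, 1876 → Jun 5, 1876: 31 days (May has 31).
Jun 5, 1876 → Jul 5, 1876: 30 days (June has 30).
Jul 5, 1876 → Aug 5, 1876: 31 days (July has 31).
Aug 5, 1876 → Sep 5, 1876: 31 days (August has 31).
Sep 5, 1876 → Oct 5, 1876: 30 days (September has 30).
Oct 5, 1876 → Nov 5, 1876: 31 days (October has 31).
Nov 5, 1876 → Nov 30, 1876: 25 days.
Total: 3283 days.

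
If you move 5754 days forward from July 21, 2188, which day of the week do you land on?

Monday

Jul 21, 2188 is a Monday.
5754 mod 7 = 0, so 5754 days after a Monday is Monday + 0 = Monday.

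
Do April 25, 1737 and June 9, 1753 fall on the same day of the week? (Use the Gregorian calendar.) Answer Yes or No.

No

From Apr 25, 1737 to Jun 9, 1753 is 5889 days.
5889 mod 7 = 2, so they are different weekdays.
(Apr 25, 1737 is a Thursday; Jun 9, 1753 is a Saturday.)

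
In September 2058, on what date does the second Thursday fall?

September 12, 2058

September 1, 2058 is a Sunday.
The first Thursday is therefore September 5 (4 days later).
The second Thursday is 5 + 1×7 = September 12.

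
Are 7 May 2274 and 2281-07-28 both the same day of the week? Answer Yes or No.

Yes

From May 7, 2274 to Jul 28, 2281 is 2639 days.
2639 mod 7 = 0, so they are the same weekday.
(May 7, 2274 is a Thursday; Jul 28, 2281 is a Thursday.)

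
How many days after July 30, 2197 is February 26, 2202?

1671

Jul 30, 2197 → Jul 30, 2198: 365 days.
Jul 30, 2198 → Jul 30, 2199: 365 days.
Jul 30, 2199 → Jul 30, 2200: 365 days.
Jul 30, 2200 → Jul 30, 2201: 365 days.
Jul 30, 2201 → Aug 30, 2201: 31 days (July has 31).
Aug 30, 2201 → Sep 30, 2201: 31 days (August has 31).
Sep 30, 2201 → Oct 30, 2201: 30 days (September has 30).
Oct 30, 2201 → Nov 30, 2201: 31 days (October has 31).
Nov 30, 2201 → Dec 30, 2201: 30 days (November has 30).
Dec 30, 2201 → Jan 30, 2202: 31 days (December has 31).
Jan 30, 2202 → Feb 26, 2202: 27 days.
Total: 1671 days.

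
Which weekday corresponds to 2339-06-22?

Thursday

Doomsday rule: the anchor day for the 2300s is Wednesday. For year 39: 39÷12 = 3 r 3, and 3÷4 = 0, so 3+3+0 = 6.
Wednesday + 6 ≡ Tuesday — that's 2339's doomsday.
In June the doomsday date is Jun 6.
Jun 22 is 16 days after Jun 6; 16 mod 7 = 2, so Tuesday + 2 = Thursday.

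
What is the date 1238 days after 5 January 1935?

May 27, 1938

+365 (one year) → Jan 5, 1936 (873 left).
+366 (one year; includes Feb 29, 1936) → Jan 5, 1937 (507 left).
+365 (one year) → Jan 5, 1938 (142 left).
Jan has 31 days: +27 → Feb 1, 1938 (115 left).
Feb has 28 days: +28 → Mar 1, 1938 (87 left).
Mar has 31 days: +31 → Apr 1, 1938 (56 left).
Apr has 30 days: +30 → May 1, 1938 (26 left).
+26 → May 27, 1938.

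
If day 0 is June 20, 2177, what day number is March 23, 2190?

Jun 20, 2177 → Jun 20, 2178: 365 days.
Jun 20, 2178 → Jun 20, 2179: 365 days.
Jun 20, 2179 → Jun 20, 2180: 366 days (Feb 29, 2180 is in that span).
Jun 20, 2180 → Jun 20, 2181: 365 days.
Jun 20, 2181 → Jun 20, 2182: 365 days.
Jun 20, 2182 → Jun 20, 2183: 365 days.
Jun 20, 2183 → Jun 20, 2184: 366 days (Feb 29, 2184 is in that span).
Jun 20, 2184 → Jun 20, 2185: 365 days.
Jun 20, 2185 → Jun 20, 2186: 365 days.
Jun 20, 2186 → Jun 20, 2187: 365 days.
Jun 20, 2187 → Jun 20, 2188: 366 days (Feb 29, 2188 is in that span).
Jun 20, 2188 → Jun 20, 2189: 365 days.
Jun 20, 2189 → Jul 20, 2189: 30 days (June has 30).
Jul 20, 2189 → Aug 20, 2189: 31 days (July has 31).
Aug 20, 2189 → Sep 20, 2189: 31 days (August has 31).
Sep 20, 2189 → Oct 20, 2189: 30 days (September has 30).
Oct 20, 2189 → Nov 20, 2189: 31 days (October has 31).
Nov 20, 2189 → Dec 20, 2189: 30 days (November has 30).
Dec 20, 2189 → Jan 20, 2190: 31 days (December has 31).
Jan 20, 2190 → Feb 20, 2190: 31 days (January has 31).
Feb 20, 2190 → Mar 20, 2190: 28 days (February has 28).
Mar 20, 2190 → Mar 23, 2190: 3 days.
Total: 4659 days.

4659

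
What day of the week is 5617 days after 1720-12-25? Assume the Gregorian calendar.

First find the weekday of Dec 25, 1720. Doomsday rule: the anchor day for the 1700s is Sunday. For year 20: 20÷12 = 1 r 8, and 8÷4 = 2, so 1+8+2 = 11.
Sunday + 11 ≡ Thursday — that's 1720's doomsday.
In December the doomsday date is Dec 12.
Dec 25 is 13 days after Dec 12; 13 mod 7 = 6, so Thursday + 6 = Wednesday.
5617 mod 7 = 3, so 5617 days after a Wednesday is Wednesday + 3 = Saturday.

Saturday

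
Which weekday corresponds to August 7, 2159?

Doomsday rule: the anchor day for the 2100s is Sunday. For year 59: 59÷12 = 4 r 11, and 11÷4 = 2, so 4+11+2 = 17.
Sunday + 17 ≡ Wednesday — that's 2159's doomsday.
In August the doomsday date is Aug 8.
Aug 7 is 1 day before Aug 8; 1 mod 7 = 1, so Wednesday − 1 = Tuesday.

Tuesday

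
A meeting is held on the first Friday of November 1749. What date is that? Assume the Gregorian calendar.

November 1, 1749 is a Saturday.
The first Friday is therefore November 7 (6 days later).

November 7, 1749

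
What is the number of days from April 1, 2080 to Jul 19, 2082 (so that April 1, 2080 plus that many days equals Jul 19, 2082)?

839

Apr 1, 2080 → Apr 1, 2081: 365 days.
Apr 1, 2081 → Apr 1, 2082: 365 days.
Apr 1, 2082 → May 1, 2082: 30 days (April has 30).
May 1, 2082 → Jun 1, 2082: 31 days (May has 31).
Jun 1, 2082 → Jul 1, 2082: 30 days (June has 30).
Jul 1, 2082 → Jul 19, 2082: 18 days.
Total: 839 days.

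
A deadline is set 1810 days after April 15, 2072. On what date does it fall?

March 30, 2077

+365 (one year) → Apr 15, 2073 (1445 left).
+365 (one year) → Apr 15, 2074 (1080 left).
+365 (one year) → Apr 15, 2075 (715 left).
+366 (one year; includes Feb 29, 2076) → Apr 15, 2076 (349 left).
Apr has 30 days: +16 → May 1, 2076 (333 left).
May has 31 days: +31 → Jun 1, 2076 (302 left).
Jun has 30 days: +30 → Jul 1, 2076 (272 left).
Jul has 31 days: +31 → Aug 1, 2076 (241 left).
Aug has 31 days: +31 → Sep 1, 2076 (210 left).
Sep has 30 days: +30 → Oct 1, 2076 (180 left).
Oct has 31 days: +31 → Nov 1, 2076 (149 left).
Nov has 30 days: +30 → Dec 1, 2076 (119 left).
Dec has 31 days: +31 → Jan 1, 2077 (88 left).
Jan has 31 days: +31 → Feb 1, 2077 (57 left).
Feb has 28 days: +28 → Mar 1, 2077 (29 left).
+29 → Mar 30, 2077.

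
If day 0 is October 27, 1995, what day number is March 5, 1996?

130

Oct 27, 1995 → Nov 27, 1995: 31 days (October has 31).
Nov 27, 1995 → Dec 27, 1995: 30 days (November has 30).
Dec 27, 1995 → Jan 27, 1996: 31 days (December has 31).
Jan 27, 1996 → Feb 27, 1996: 31 days (January has 31).
Feb 27, 1996 → Mar 5, 1996: 7 days.
Total: 130 days.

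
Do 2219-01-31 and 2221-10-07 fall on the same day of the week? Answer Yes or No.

Yes

From Jan 31, 2219 to Oct 7, 2221 is 980 days.
980 mod 7 = 0, so they are the same weekday.
(Jan 31, 2219 is a Sunday; Oct 7, 2221 is a Sunday.)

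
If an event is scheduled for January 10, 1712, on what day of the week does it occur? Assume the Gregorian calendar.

Doomsday rule: the anchor day for the 1700s is Sunday. For year 12: 12÷12 = 1 r 0, and 0÷4 = 0, so 1+0+0 = 1.
Sunday + 1 ≡ Monday — that's 1712's doomsday.
In January the doomsday date is Jan 4 (1712 is a leap year (divisible by 4)).
Jan 10 is 6 days after Jan 4; 6 mod 7 = 6, so Monday + 6 = Sunday.

Sunday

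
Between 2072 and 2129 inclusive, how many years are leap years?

Multiples of 4 in [2072,2129]: 15.
Of those, multiples of 100: 1 (not leap unless ÷400).
Multiples of 400: 0.
Leap years = 15 − 1 + 0 = 14.

14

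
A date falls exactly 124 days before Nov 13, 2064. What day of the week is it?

Saturday

Nov 13, 2064 is a Thursday.
124 mod 7 = 5, so 124 days before a Thursday is Thursday − 5 = Saturday.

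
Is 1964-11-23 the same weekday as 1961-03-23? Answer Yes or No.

No

From Mar 23, 1961 to Nov 23, 1964 is 1341 days.
1341 mod 7 = 4, so they are different weekdays.
(Mar 23, 1961 is a Thursday; Nov 23, 1964 is a Monday.)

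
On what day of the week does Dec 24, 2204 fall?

January 1, 2204 is a Sunday.
Jan 1, 2204 → Feb 1, 2204: 31 days (January has 31).
Feb 1, 2204 → Mar 1, 2204: 29 days (February has 29).
Mar 1, 2204 → Apr 1, 2204: 31 days (March has 31).
Apr 1, 2204 → May 1, 2204: 30 days (April has 30).
May 1, 2204 → Jun 1, 2204: 31 days (May has 31).
Jun 1, 2204 → Jul 1, 2204: 30 days (June has 30).
Jul 1, 2204 → Aug 1, 2204: 31 days (July has 31).
Aug 1, 2204 → Sep 1, 2204: 31 days (August has 31).
Sep 1, 2204 → Oct 1, 2204: 30 days (September has 30).
Oct 1, 2204 → Nov 1, 2204: 31 days (October has 31).
Nov 1, 2204 → Dec 1, 2204: 30 days (November has 30).
Dec 1, 2204 → Dec 24, 2204: 23 days.
Total: 358 days.
358 mod 7 = 1, so Sunday + 1 = Monday.

Monday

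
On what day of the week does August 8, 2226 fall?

Doomsday rule: the anchor day for the 2200s is Friday. For year 26: 26÷12 = 2 r 2, and 2÷4 = 0, so 2+2+0 = 4.
Friday + 4 ≡ Tuesday — that's 2226's doomsday.
In August the doomsday date is Aug 8.
Aug 8 is the doomsday itself: Tuesday.

Tuesday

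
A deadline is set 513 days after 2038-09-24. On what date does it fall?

February 19, 2040

+365 (one year) → Sep 24, 2039 (148 left).
Sep has 30 days: +7 → Oct 1, 2039 (141 left).
Oct has 31 days: +31 → Nov 1, 2039 (110 left).
Nov has 30 days: +30 → Dec 1, 2039 (80 left).
Dec has 31 days: +31 → Jan 1, 2040 (49 left).
Jan has 31 days: +31 → Feb 1, 2040 (18 left).
+18 → Feb 19, 2040.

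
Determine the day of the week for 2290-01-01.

Wednesday

Doomsday rule: the anchor day for the 2200s is Friday. For year 90: 90÷12 = 7 r 6, and 6÷4 = 1, so 7+6+1 = 14.
Friday + 14 ≡ Friday — that's 2290's doomsday.
In January the doomsday date is Jan 3 (2290 is not a leap year).
Jan 1 is 2 days before Jan 3; 2 mod 7 = 2, so Friday − 2 = Wednesday.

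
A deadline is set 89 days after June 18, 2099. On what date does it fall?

Jun has 30 days: +13 → Jul 1, 2099 (76 left).
Jul has 31 days: +31 → Aug 1, 2099 (45 left).
Aug has 31 days: +31 → Sep 1, 2099 (14 left).
+14 → Sep 15, 2099.

September 15, 2099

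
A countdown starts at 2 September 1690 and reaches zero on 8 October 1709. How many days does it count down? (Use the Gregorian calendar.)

Sep 2, 1690 → Sep 2, 1691: 365 days.
Sep 2, 1691 → Sep 2, 1692: 366 days (Feb 29, 1692 is in that span).
Sep 2, 1692 → Sep 2, 1693: 365 days.
Sep 2, 1693 → Sep 2, 1694: 365 days.
Sep 2, 1694 → Sep 2, 1695: 365 days.
Sep 2, 1695 → Sep 2, 1696: 366 days (Feb 29, 1696 is in that span).
Sep 2, 1696 → Sep 2, 1697: 365 days.
Sep 2, 1697 → Sep 2, 1698: 365 days.
Sep 2, 1698 → Sep 2, 1699: 365 days.
Sep 2, 1699 → Sep 2, 1700: 365 days.
Sep 2, 1700 → Sep 2, 1701: 365 days.
Sep 2, 1701 → Sep 2, 1702: 365 days.
Sep 2, 1702 → Sep 2, 1703: 365 days.
Sep 2, 1703 → Sep 2, 1704: 366 days (Feb 29, 1704 is in that span).
Sep 2, 1704 → Sep 2, 1705: 365 days.
Sep 2, 1705 → Sep 2, 1706: 365 days.
Sep 2, 1706 → Sep 2, 1707: 365 days.
Sep 2, 1707 → Sep 2, 1708: 366 days (Feb 29, 1708 is in that span).
Sep 2, 1708 → Sep 2, 1709: 365 days.
Sep 2, 1709 → Oct 2, 1709: 30 days (September has 30).
Oct 2, 1709 → Oct 8, 1709: 6 days.
Total: 6975 days.

6975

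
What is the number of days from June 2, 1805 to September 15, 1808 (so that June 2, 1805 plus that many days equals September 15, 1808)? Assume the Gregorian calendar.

Jun 2, 1805 → Jun 2, 1806: 365 days.
Jun 2, 1806 → Jun 2, 1807: 365 days.
Jun 2, 1807 → Jun 2, 1808: 366 days (Feb 29, 1808 is in that span).
Jun 2, 1808 → Jul 2, 1808: 30 days (June has 30).
Jul 2, 1808 → Aug 2, 1808: 31 days (July has 31).
Aug 2, 1808 → Sep 2, 1808: 31 days (August has 31).
Sep 2, 1808 → Sep 15, 1808: 13 days.
Total: 1201 days.

1201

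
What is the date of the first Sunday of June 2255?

June 3, 2255

June 1, 2255 is a Friday.
The first Sunday is therefore June 3 (2 days later).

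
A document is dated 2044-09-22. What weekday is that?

January 1, 2044 is a Friday.
Jan 1, 2044 → Feb 1, 2044: 31 days (January has 31).
Feb 1, 2044 → Mar 1, 2044: 29 days (February has 29).
Mar 1, 2044 → Apr 1, 2044: 31 days (March has 31).
Apr 1, 2044 → May 1, 2044: 30 days (April has 30).
May 1, 2044 → Jun 1, 2044: 31 days (May has 31).
Jun 1, 2044 → Jul 1, 2044: 30 days (June has 30).
Jul 1, 2044 → Aug 1, 2044: 31 days (July has 31).
Aug 1, 2044 → Sep 1, 2044: 31 days (August has 31).
Sep 1, 2044 → Sep 22, 2044: 21 days.
Total: 265 days.
265 mod 7 = 6, so Friday + 6 = Thursday.

Thursday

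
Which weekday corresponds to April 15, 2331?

Doomsday rule: the anchor day for the 2300s is Wednesday. For year 31: 31÷12 = 2 r 7, and 7÷4 = 1, so 2+7+1 = 10.
Wednesday + 10 ≡ Saturday — that's 2331's doomsday.
In April the doomsday date is Apr 4.
Apr 15 is 11 days after Apr 4; 11 mod 7 = 4, so Saturday + 4 = Wednesday.

Wednesday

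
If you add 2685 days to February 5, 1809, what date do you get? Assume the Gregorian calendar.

June 13, 1816

+365 (one year) → Feb 5, 1810 (2320 left).
+365 (one year) → Feb 5, 1811 (1955 left).
+365 (one year) → Feb 5, 1812 (1590 left).
+366 (one year; includes Feb 29, 1812) → Feb 5, 1813 (1224 left).
+365 (one year) → Feb 5, 1814 (859 left).
+365 (one year) → Feb 5, 1815 (494 left).
+365 (one year) → Feb 5, 1816 (129 left).
Feb has 29 days: +25 → Mar 1, 1816 (104 left).
Mar has 31 days: +31 → Apr 1, 1816 (73 left).
Apr has 30 days: +30 → May 1, 1816 (43 left).
May has 31 days: +31 → Jun 1, 1816 (12 left).
+12 → Jun 13, 1816.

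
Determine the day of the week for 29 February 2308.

Doomsday rule: the anchor day for the 2300s is Wednesday. For year 08: 8÷12 = 0 r 8, and 8÷4 = 2, so 0+8+2 = 10.
Wednesday + 10 ≡ Saturday — that's 2308's doomsday.
In February the doomsday date is Feb 29 (2308 is a leap year (divisible by 4)).
Feb 29 is the doomsday itself: Saturday.

Saturday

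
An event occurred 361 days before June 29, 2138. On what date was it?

−29 → May 31, 2138 (end of May, 31 days; 332 left).
−31 → Apr 30, 2138 (end of Apr, 30 days; 301 left).
−30 → Mar 31, 2138 (end of Mar, 31 days; 271 left).
−31 → Feb 28, 2138 (end of Feb, 28 days; 240 left).
−28 → Jan 31, 2138 (end of Jan, 31 days; 212 left).
−31 → Dec 31, 2137 (end of Dec, 31 days; 181 left).
−31 → Nov 30, 2137 (end of Nov, 30 days; 150 left).
−30 → Oct 31, 2137 (end of Oct, 31 days; 120 left).
−31 → Sep 30, 2137 (end of Sep, 30 days; 89 left).
−30 → Aug 31, 2137 (end of Aug, 31 days; 59 left).
−31 → Jul 31, 2137 (end of Jul, 31 days; 28 left).
−28 → Jul 3, 2137.

July 3, 2137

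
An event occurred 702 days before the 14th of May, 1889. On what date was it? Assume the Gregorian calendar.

−365 (one year) → May 14, 1888 (337 left).
−14 → Apr 30, 1888 (end of Apr, 30 days; 323 left).
−30 → Mar 31, 1888 (end of Mar, 31 days; 293 left).
−31 → Feb 29, 1888 (end of Feb, 29 days; 262 left).
−29 → Jan 31, 1888 (end of Jan, 31 days; 233 left).
−31 → Dec 31, 1887 (end of Dec, 31 days; 202 left).
−31 → Nov 30, 1887 (end of Nov, 30 days; 171 left).
−30 → Oct 31, 1887 (end of Oct, 31 days; 141 left).
−31 → Sep 30, 1887 (end of Sep, 30 days; 110 left).
−30 → Aug 31, 1887 (end of Aug, 31 days; 80 left).
−31 → Jul 31, 1887 (end of Jul, 31 days; 49 left).
−31 → Jun 30, 1887 (end of Jun, 30 days; 18 left).
−18 → Jun 12, 1887.

June 12, 1887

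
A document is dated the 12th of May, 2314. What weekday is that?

Tuesday

Doomsday rule: the anchor day for the 2300s is Wednesday. For year 14: 14÷12 = 1 r 2, and 2÷4 = 0, so 1+2+0 = 3.
Wednesday + 3 ≡ Saturday — that's 2314's doomsday.
In May the doomsday date is May 9.
May 12 is 3 days after May 9; 3 mod 7 = 3, so Saturday + 3 = Tuesday.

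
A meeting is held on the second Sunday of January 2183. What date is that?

January 12, 2183

January 1, 2183 is a Wednesday.
The first Sunday is therefore January 5 (4 days later).
The second Sunday is 5 + 1×7 = January 12.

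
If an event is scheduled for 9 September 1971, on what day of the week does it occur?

January 1, 1971 is a Friday.
Jan 1, 1971 → Feb 1, 1971: 31 days (January has 31).
Feb 1, 1971 → Mar 1, 1971: 28 days (February has 28).
Mar 1, 1971 → Apr 1, 1971: 31 days (March has 31).
Apr 1, 1971 → May 1, 1971: 30 days (April has 30).
May 1, 1971 → Jun 1, 1971: 31 days (May has 31).
Jun 1, 1971 → Jul 1, 1971: 30 days (June has 30).
Jul 1, 1971 → Aug 1, 1971: 31 days (July has 31).
Aug 1, 1971 → Sep 1, 1971: 31 days (August has 31).
Sep 1, 1971 → Sep 9, 1971: 8 days.
Total: 251 days.
251 mod 7 = 6, so Friday + 6 = Thursday.

Thursday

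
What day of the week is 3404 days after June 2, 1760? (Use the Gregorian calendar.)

First find the weekday of Jun 2, 1760. Doomsday rule: the anchor day for the 1700s is Sunday. For year 60: 60÷12 = 5 r 0, and 0÷4 = 0, so 5+0+0 = 5.
Sunday + 5 ≡ Friday — that's 1760's doomsday.
In June the doomsday date is Jun 6.
Jun 2 is 4 days before Jun 6; 4 mod 7 = 4, so Friday − 4 = Monday.
3404 mod 7 = 2, so 3404 days after a Monday is Monday + 2 = Wednesday.

Wednesday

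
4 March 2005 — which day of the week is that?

Friday

January 1, 2005 is a Saturday.
Jan 1, 2005 → Feb 1, 2005: 31 days (January has 31).
Feb 1, 2005 → Mar 1, 2005: 28 days (February has 28).
Mar 1, 2005 → Mar 4, 2005: 3 days.
Total: 62 days.
62 mod 7 = 6, so Saturday + 6 = Friday.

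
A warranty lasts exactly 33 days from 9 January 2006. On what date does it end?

Jan has 31 days: +23 → Feb 1, 2006 (10 left).
+10 → Feb 11, 2006.

February 11, 2006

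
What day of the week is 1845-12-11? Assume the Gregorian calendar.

Thursday

Doomsday rule: the anchor day for the 1800s is Friday. For year 45: 45÷12 = 3 r 9, and 9÷4 = 2, so 3+9+2 = 14.
Friday + 14 ≡ Friday — that's 1845's doomsday.
In December the doomsday date is Dec 12.
Dec 11 is 1 day before Dec 12; 1 mod 7 = 1, so Friday − 1 = Thursday.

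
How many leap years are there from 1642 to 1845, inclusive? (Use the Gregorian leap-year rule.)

49

Multiples of 4 in [1642,1845]: 51.
Of those, multiples of 100: 2 (not leap unless ÷400).
Multiples of 400: 0.
Leap years = 51 − 2 + 0 = 49.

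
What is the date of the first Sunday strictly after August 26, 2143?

Aug 26, 2143 is a Monday.
From Monday to the next Sunday is 6 days.
Aug 26, 2143 + 6 = Sep 1, 2143.

September 1, 2143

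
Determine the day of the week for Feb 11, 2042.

Doomsday rule: the anchor day for the 2000s is Tuesday. For year 42: 42÷12 = 3 r 6, and 6÷4 = 1, so 3+6+1 = 10.
Tuesday + 10 ≡ Friday — that's 2042's doomsday.
In February the doomsday date is Feb 28 (2042 is not a leap year).
Feb 11 is 17 days before Feb 28; 17 mod 7 = 3, so Friday − 3 = Tuesday.

Tuesday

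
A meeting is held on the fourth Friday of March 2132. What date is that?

March 28, 2132

March 1, 2132 is a Saturday.
The first Friday is therefore March 7 (6 days later).
The fourth Friday is 7 + 3×7 = March 28.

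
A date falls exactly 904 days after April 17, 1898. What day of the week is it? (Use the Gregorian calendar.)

Monday

First find the weekday of Apr 17, 1898. Doomsday rule: the anchor day for the 1800s is Friday. For year 98: 98÷12 = 8 r 2, and 2÷4 = 0, so 8+2+0 = 10.
Friday + 10 ≡ Monday — that's 1898's doomsday.
In April the doomsday date is Apr 4.
Apr 17 is 13 days after Apr 4; 13 mod 7 = 6, so Monday + 6 = Sunday.
904 mod 7 = 1, so 904 days after a Sunday is Sunday + 1 = Monday.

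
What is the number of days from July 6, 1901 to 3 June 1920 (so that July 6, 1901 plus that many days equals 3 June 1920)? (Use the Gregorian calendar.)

6907

Jul 6, 1901 → Jul 6, 1902: 365 days.
Jul 6, 1902 → Jul 6, 1903: 365 days.
Jul 6, 1903 → Jul 6, 1904: 366 days (Feb 29, 1904 is in that span).
Jul 6, 1904 → Jul 6, 1905: 365 days.
Jul 6, 1905 → Jul 6, 1906: 365 days.
Jul 6, 1906 → Jul 6, 1907: 365 days.
Jul 6, 1907 → Jul 6, 1908: 366 days (Feb 29, 1908 is in that span).
Jul 6, 1908 → Jul 6, 1909: 365 days.
Jul 6, 1909 → Jul 6, 1910: 365 days.
Jul 6, 1910 → Jul 6, 1911: 365 days.
Jul 6, 1911 → Jul 6, 1912: 366 days (Feb 29, 1912 is in that span).
Jul 6, 1912 → Jul 6, 1913: 365 days.
Jul 6, 1913 → Jul 6, 1914: 365 days.
Jul 6, 1914 → Jul 6, 1915: 365 days.
Jul 6, 1915 → Jul 6, 1916: 366 days (Feb 29, 1916 is in that span).
Jul 6, 1916 → Jul 6, 1917: 365 days.
Jul 6, 1917 → Jul 6, 1918: 365 days.
Jul 6, 1918 → Jul 6, 1919: 365 days.
Jul 6, 1919 → Aug 6, 1919: 31 days (July has 31).
Aug 6, 1919 → Sep 6, 1919: 31 days (August has 31).
Sep 6, 1919 → Oct 6, 1919: 30 days (September has 30).
Oct 6, 1919 → Nov 6, 1919: 31 days (October has 31).
Nov 6, 1919 → Dec 6, 1919: 30 days (November has 30).
Dec 6, 1919 → Jan 6, 1920: 31 days (December has 31).
Jan 6, 1920 → Feb 6, 1920: 31 days (January has 31).
Feb 6, 1920 → Mar 6, 1920: 29 days (February has 29).
Mar 6, 1920 → Apr 6, 1920: 31 days (March has 31).
Apr 6, 1920 → May 6, 1920: 30 days (April has 30).
May 6, 1920 → Jun 3, 1920: 28 days.
Total: 6907 days.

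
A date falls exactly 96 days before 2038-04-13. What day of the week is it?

First find the weekday of Apr 13, 2038. Doomsday rule: the anchor day for the 2000s is Tuesday. For year 38: 38÷12 = 3 r 2, and 2÷4 = 0, so 3+2+0 = 5.
Tuesday + 5 ≡ Sunday — that's 2038's doomsday.
In April the doomsday date is Apr 4.
Apr 13 is 9 days after Apr 4; 9 mod 7 = 2, so Sunday + 2 = Tuesday.
96 mod 7 = 5, so 96 days before a Tuesday is Tuesday − 5 = Thursday.

Thursday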